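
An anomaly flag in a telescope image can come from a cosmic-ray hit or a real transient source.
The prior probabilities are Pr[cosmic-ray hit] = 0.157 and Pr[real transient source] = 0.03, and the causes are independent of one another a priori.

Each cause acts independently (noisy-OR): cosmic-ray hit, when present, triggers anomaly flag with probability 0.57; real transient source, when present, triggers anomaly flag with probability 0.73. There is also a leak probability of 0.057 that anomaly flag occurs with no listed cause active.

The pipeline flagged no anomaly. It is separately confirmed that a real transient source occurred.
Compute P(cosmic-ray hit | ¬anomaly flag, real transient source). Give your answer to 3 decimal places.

Under noisy-OR, P(anomaly flag | causes) = 1 − (1−0.057)·∏(1−qᵢ) over the active causes.
Numerator (weight on configurations with cosmic-ray hit): 0.109482×0.157 = 0.017189
Normalizer over all consistent configurations: 0.25461×0.843 + 0.109482×0.157 = 0.231825
P(cosmic-ray hit | ¬anomaly flag, real transient source) = 0.017189/0.231825 ≈ 0.074

P(cosmic-ray hit | ¬anomaly flag, real transient source) ≈ 0.074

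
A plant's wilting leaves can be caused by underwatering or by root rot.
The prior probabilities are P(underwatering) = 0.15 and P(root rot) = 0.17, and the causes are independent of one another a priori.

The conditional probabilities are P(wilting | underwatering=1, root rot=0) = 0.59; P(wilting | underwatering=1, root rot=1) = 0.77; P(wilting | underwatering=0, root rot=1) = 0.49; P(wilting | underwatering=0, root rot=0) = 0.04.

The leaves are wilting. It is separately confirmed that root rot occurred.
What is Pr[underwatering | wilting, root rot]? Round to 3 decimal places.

Pr[underwatering | wilting, root rot] ≈ 0.217

By total probability over both values of underwatering:
  P(wilting | root rot) = 0.49·0.85 + 0.77·0.15
        = 0.416500 + 0.115500 = 0.532000
The terms with underwatering present sum to 0.115500, so
  P(underwatering | wilting, root rot) = 0.115500 / 0.532000 ≈ 0.217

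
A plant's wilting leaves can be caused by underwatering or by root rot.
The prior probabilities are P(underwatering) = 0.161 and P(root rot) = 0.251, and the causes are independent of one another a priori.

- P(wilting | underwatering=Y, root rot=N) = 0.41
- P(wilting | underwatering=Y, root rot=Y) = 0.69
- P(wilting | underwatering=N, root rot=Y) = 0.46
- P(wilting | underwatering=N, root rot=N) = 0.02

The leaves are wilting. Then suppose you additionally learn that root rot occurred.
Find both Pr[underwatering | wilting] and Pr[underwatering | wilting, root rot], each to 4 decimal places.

Enumerate the 4 (underwatering, root rot) configurations and weight by the priors:
  P(wilting) = 0.02×0.839×0.749 + 0.46×0.839×0.251 + 0.41×0.161×0.749 + 0.69×0.161×0.251
        = 0.012568 + 0.096871 + 0.049441 + 0.027884 = 0.186764
Keeping only the underwatering-present terms gives 0.077325, so
  P(underwatering | wilting) = 0.077325 / 0.186764 ≈ 0.4140

With the extra evidence:
Numerator (weight on configurations with underwatering): 0.69×0.161 = 0.111090
Denominator P(wilting | root rot): 0.46×0.839 + 0.69×0.161 = 0.497030
Posterior = 0.111090 / 0.497030 ≈ 0.2235

Pr[underwatering | wilting] ≈ 0.4140; Pr[underwatering | wilting, root rot] ≈ 0.2235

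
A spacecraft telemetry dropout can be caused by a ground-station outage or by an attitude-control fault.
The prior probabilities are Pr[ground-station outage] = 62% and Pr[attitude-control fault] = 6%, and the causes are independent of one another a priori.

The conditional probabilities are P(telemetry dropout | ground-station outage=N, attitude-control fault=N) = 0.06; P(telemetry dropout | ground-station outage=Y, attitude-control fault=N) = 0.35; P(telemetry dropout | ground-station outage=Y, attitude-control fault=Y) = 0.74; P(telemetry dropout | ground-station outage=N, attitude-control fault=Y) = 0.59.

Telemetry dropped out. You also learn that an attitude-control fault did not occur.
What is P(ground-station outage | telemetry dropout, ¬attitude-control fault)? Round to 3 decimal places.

By total probability over both values of ground-station outage:
  P(telemetry dropout | ¬attitude-control fault) = 0.06×0.38 + 0.35×0.62
        = 0.022800 + 0.217000 = 0.239800
The terms with ground-station outage present sum to 0.217000, so
  P(ground-station outage | telemetry dropout, ¬attitude-control fault) = 0.217000 / 0.239800 ≈ 0.905

P(ground-station outage | telemetry dropout, ¬attitude-control fault) ≈ 0.905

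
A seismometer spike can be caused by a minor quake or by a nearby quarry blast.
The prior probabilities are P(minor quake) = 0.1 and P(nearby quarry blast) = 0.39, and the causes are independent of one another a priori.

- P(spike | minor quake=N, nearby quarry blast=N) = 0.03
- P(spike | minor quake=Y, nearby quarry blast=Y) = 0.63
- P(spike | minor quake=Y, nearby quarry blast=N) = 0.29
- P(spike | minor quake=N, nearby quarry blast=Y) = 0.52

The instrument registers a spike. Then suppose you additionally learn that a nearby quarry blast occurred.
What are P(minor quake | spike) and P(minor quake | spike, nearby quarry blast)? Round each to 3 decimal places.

P(minor quake | spike) ≈ 0.175; P(minor quake | spike, nearby quarry blast) ≈ 0.119

Enumerate the 4 (minor quake, nearby quarry blast) configurations and weight by the priors:
  P(spike) = 0.03*0.9*0.61 + 0.52*0.9*0.39 + 0.29*0.1*0.61 + 0.63*0.1*0.39
        = 0.016470 + 0.182520 + 0.017690 + 0.024570 = 0.241250
Keeping only the minor quake-present terms gives 0.042260, so
  P(minor quake | spike) = 0.042260 / 0.241250 ≈ 0.175

Now condition on the additional information:
Sum P(spike|·) weighted by the priors over both values of minor quake:
  P(spike | nearby quarry blast) = 0.52*0.9 + 0.63*0.1
        = 0.468000 + 0.063000 = 0.531000
Configurations with minor quake contribute 0.063000, so
  P(minor quake | spike, nearby quarry blast) = 0.063000 / 0.531000 ≈ 0.119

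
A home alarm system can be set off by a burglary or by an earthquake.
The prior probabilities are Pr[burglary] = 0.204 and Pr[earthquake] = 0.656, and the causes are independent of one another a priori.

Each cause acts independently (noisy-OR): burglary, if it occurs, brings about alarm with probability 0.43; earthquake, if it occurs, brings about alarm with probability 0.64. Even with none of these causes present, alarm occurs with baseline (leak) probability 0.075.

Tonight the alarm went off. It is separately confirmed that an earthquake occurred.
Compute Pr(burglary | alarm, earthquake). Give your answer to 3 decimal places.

Under noisy-OR, P(alarm | causes) = 1 − (1−0.075)·∏(1−qᵢ) over the active causes.
By total probability over both values of burglary:
  P(alarm | earthquake) = 0.667×0.796 + 0.81019×0.204
        = 0.530932 + 0.165279 = 0.696211
Keeping only the burglary-present terms gives 0.165279, so
  P(burglary | alarm, earthquake) = 0.165279 / 0.696211 ≈ 0.237

Pr(burglary | alarm, earthquake) ≈ 0.237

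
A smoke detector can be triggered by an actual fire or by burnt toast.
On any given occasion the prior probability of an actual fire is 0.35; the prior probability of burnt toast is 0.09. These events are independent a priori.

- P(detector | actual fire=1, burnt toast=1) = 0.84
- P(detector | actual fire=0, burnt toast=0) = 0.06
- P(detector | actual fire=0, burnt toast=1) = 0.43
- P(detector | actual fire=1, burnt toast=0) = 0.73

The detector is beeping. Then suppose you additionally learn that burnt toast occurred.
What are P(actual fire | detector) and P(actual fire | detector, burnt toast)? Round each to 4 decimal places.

For the numerator, keep only actual fire=true terms: 0.232505 + 0.026460 = 0.258965
The normalizing constant is 0.06*0.65*0.91 + 0.43*0.65*0.09 + 0.73*0.35*0.91 + 0.84*0.35*0.09 = 0.319610
P(actual fire | detector) = 0.258965/0.319610 ≈ 0.8103

With the extra evidence:
P(detector | burnt toast) = 0.43×0.65 + 0.84×0.35 = 0.279500 + 0.294000 = 0.573500
Restricting to configurations with actual fire present: 0.84×0.35 = 0.294000.
Hence the posterior is 0.294000/0.573500 ≈ 0.5126.
Conditioning on burnt toast lowers the posterior on actual fire: the classic explaining-away effect in a common-effect structure.

P(actual fire | detector) ≈ 0.8103; P(actual fire | detector, burnt toast) ≈ 0.5126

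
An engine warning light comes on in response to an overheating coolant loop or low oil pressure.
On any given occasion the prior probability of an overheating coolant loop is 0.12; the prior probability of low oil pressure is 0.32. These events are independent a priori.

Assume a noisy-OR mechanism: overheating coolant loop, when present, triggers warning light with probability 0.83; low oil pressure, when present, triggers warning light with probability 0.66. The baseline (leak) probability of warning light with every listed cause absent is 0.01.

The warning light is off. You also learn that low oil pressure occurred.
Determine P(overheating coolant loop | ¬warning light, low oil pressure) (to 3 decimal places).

P(overheating coolant loop | ¬warning light, low oil pressure) ≈ 0.023

Under noisy-OR, P(warning light | causes) = 1 − (1−0.01)·∏(1−qᵢ) over the active causes.
P(¬warning light | low oil pressure) = 0.3366*0.88 + 0.057222*0.12 = 0.296208 + 0.006867 = 0.303075
Restricting to configurations with overheating coolant loop present: 0.057222*0.12 = 0.006867.
So P(overheating coolant loop | ¬warning light, low oil pressure) = 0.006867/0.303075 ≈ 0.023.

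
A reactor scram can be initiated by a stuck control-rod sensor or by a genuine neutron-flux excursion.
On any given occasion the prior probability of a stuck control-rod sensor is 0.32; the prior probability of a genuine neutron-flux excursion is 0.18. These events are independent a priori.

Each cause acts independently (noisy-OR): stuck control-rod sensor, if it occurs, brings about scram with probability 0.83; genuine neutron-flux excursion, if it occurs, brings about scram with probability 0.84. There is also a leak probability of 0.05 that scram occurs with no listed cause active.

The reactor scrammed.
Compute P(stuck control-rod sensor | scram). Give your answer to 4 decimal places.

Under noisy-OR, P(scram | causes) = 1 − (1−0.05)·∏(1−qᵢ) over the active causes.
P(scram) = 0.05*0.68*0.82 + 0.848*0.68*0.18 + 0.8385*0.32*0.82 + 0.97416*0.32*0.18 = 0.027880 + 0.103795 + 0.220022 + 0.056112 = 0.407809
The stuck control-rod sensor-present share is 0.220022 + 0.056112 = 0.276134.
So P(stuck control-rod sensor | scram) = 0.276134/0.407809 ≈ 0.6771.

P(stuck control-rod sensor | scram) ≈ 0.6771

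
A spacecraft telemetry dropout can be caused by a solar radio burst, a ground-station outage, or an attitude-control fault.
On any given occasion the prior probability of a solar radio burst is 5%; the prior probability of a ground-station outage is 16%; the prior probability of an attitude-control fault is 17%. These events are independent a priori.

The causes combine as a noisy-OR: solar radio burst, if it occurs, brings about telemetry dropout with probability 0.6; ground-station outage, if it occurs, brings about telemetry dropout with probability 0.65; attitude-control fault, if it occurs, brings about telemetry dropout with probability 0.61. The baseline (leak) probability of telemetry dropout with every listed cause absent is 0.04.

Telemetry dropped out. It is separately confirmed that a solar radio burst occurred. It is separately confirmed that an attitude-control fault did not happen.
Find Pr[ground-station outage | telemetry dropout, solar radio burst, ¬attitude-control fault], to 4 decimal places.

Under noisy-OR, P(telemetry dropout | causes) = 1 − (1−0.04)·∏(1−qᵢ) over the active causes.
Sum P(telemetry dropout|·) weighted by the priors over both values of ground-station outage:
  P(telemetry dropout | solar radio burst, ¬attitude-control fault) = 0.616*0.84 + 0.8656*0.16
        = 0.517440 + 0.138496 = 0.655936
Configurations with ground-station outage contribute 0.138496, so
  P(ground-station outage | telemetry dropout, solar radio burst, ¬attitude-control fault) = 0.138496 / 0.655936 ≈ 0.2111

Pr[ground-station outage | telemetry dropout, solar radio burst, ¬attitude-control fault] ≈ 0.2111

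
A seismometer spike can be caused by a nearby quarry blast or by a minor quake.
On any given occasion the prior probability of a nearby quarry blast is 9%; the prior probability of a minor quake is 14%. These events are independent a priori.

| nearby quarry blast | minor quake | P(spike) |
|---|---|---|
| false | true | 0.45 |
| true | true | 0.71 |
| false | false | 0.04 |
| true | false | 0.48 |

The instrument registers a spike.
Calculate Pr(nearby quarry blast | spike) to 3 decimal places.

Weight on nearby quarry blast=true, given the evidence: 0.037152 + 0.008946 = 0.046098
Normalizer over all consistent configurations: 0.04*0.91*0.86 + 0.45*0.91*0.14 + 0.48*0.09*0.86 + 0.71*0.09*0.14 = 0.134732
P(nearby quarry blast | spike) = 0.046098/0.134732 ≈ 0.342

Pr(nearby quarry blast | spike) ≈ 0.342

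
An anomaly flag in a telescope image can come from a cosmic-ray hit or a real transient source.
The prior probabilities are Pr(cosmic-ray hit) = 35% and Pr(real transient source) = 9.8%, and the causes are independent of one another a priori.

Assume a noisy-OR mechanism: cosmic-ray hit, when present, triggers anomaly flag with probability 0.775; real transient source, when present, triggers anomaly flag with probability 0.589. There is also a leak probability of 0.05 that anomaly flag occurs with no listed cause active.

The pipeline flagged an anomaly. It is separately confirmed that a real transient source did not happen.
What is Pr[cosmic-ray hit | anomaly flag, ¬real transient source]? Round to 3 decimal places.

Under noisy-OR, P(anomaly flag | causes) = 1 − (1−0.05)·∏(1−qᵢ) over the active causes.
Numerator (weight on configurations with cosmic-ray hit): 0.78625*0.35 = 0.275187
Denominator P(anomaly flag | ¬real transient source): 0.05*0.65 + 0.78625*0.35 = 0.307687
P(cosmic-ray hit | anomaly flag, ¬real transient source) = 0.275187/0.307687 ≈ 0.894

Pr[cosmic-ray hit | anomaly flag, ¬real transient source] ≈ 0.894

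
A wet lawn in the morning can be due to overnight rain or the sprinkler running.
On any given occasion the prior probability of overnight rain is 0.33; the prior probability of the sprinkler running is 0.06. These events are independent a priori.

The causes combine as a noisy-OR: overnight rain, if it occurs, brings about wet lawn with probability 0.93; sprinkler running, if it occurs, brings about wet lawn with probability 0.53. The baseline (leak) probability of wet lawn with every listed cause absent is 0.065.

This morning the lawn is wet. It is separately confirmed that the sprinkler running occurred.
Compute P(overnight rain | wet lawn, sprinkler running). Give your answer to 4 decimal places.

Under noisy-OR, P(wet lawn | causes) = 1 − (1−0.065)·∏(1−qᵢ) over the active causes.
P(wet lawn | sprinkler running) = 0.56055·0.67 + 0.969239·0.33 = 0.375569 + 0.319849 = 0.695418
Of this, 0.319849 comes from 0.969239·0.33 (the overnight rain=true cases).
Hence the posterior is 0.319849/0.695418 ≈ 0.4599.

P(overnight rain | wet lawn, sprinkler running) ≈ 0.4599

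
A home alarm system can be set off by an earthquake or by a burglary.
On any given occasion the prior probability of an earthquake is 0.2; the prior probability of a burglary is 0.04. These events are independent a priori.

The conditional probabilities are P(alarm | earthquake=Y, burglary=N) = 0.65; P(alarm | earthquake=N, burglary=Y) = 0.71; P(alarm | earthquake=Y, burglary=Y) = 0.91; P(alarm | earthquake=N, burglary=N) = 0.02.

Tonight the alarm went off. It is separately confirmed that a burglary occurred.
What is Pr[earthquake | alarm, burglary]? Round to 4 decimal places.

Pr[earthquake | alarm, burglary] ≈ 0.2427

P(alarm | burglary) = 0.71·0.8 + 0.91·0.2 = 0.568000 + 0.182000 = 0.750000
The earthquake-present share is 0.91·0.2 = 0.182000.
Hence the posterior is 0.182000/0.750000 ≈ 0.2427.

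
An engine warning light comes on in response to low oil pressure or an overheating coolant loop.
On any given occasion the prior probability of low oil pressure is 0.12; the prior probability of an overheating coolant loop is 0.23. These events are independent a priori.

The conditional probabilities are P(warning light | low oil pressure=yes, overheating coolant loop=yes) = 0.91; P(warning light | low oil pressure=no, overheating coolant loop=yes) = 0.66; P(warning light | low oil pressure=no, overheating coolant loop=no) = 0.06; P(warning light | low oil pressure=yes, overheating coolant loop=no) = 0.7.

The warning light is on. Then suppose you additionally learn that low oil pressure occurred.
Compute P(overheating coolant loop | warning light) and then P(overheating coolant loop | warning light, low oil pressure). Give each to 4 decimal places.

Enumerate the 4 (low oil pressure, overheating coolant loop) configurations and weight by the priors:
  P(warning light) = 0.06·0.88·0.77 + 0.66·0.88·0.23 + 0.7·0.12·0.77 + 0.91·0.12·0.23
        = 0.040656 + 0.133584 + 0.064680 + 0.025116 = 0.264036
The terms with overheating coolant loop present sum to 0.158700, so
  P(overheating coolant loop | warning light) = 0.158700 / 0.264036 ≈ 0.6011

Now condition on the additional information:
By total probability over both values of overheating coolant loop:
  P(warning light | low oil pressure) = 0.7·0.77 + 0.91·0.23
        = 0.539000 + 0.209300 = 0.748300
Configurations with overheating coolant loop contribute 0.209300, so
  P(overheating coolant loop | warning light, low oil pressure) = 0.209300 / 0.748300 ≈ 0.2797

P(overheating coolant loop | warning light) ≈ 0.6011; P(overheating coolant loop | warning light, low oil pressure) ≈ 0.2797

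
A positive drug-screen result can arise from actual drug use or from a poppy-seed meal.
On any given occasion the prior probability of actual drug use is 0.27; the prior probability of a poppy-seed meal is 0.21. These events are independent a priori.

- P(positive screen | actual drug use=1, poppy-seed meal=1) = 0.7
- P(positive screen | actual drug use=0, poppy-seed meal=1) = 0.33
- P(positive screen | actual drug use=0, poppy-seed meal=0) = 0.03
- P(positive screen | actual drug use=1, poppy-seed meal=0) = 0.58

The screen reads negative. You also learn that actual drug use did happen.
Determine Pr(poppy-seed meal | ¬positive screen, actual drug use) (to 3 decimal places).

P(¬positive screen | actual drug use) = 0.42*0.79 + 0.3*0.21 = 0.331800 + 0.063000 = 0.394800
Of this, 0.063000 comes from 0.3*0.21 (the poppy-seed meal=true cases).
P(poppy-seed meal | ¬positive screen, actual drug use) = 0.063000 / 0.394800 ≈ 0.160

Pr(poppy-seed meal | ¬positive screen, actual drug use) ≈ 0.160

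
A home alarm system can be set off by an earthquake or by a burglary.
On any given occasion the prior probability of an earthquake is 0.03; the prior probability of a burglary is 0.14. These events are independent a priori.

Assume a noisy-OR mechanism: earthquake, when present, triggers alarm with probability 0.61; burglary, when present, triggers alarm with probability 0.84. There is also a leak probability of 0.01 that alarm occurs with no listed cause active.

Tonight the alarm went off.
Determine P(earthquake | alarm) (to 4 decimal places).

P(earthquake | alarm) ≈ 0.1389

Under noisy-OR, P(alarm | causes) = 1 − (1−0.01)·∏(1−qᵢ) over the active causes.
P(alarm) = 0.01×0.97×0.86 + 0.8416×0.97×0.14 + 0.6139×0.03×0.86 + 0.938224×0.03×0.14 = 0.008342 + 0.114289 + 0.015839 + 0.003941 = 0.142411
Restricting to configurations with earthquake present: 0.015839 + 0.003941 = 0.019780.
P(earthquake | alarm) = 0.019780 / 0.142411 ≈ 0.1389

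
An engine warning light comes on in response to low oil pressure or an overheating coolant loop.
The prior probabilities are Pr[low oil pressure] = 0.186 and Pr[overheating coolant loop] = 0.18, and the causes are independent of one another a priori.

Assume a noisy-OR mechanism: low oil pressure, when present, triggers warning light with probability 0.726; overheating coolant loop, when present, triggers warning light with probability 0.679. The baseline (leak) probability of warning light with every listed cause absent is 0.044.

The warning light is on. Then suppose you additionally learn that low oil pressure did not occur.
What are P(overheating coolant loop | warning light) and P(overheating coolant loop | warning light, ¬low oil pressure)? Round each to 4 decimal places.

Under noisy-OR, P(warning light | causes) = 1 − (1−0.044)·∏(1−qᵢ) over the active causes.
P(warning light) = 0.044·0.814·0.82 + 0.693124·0.814·0.18 + 0.738056·0.186·0.82 + 0.915916·0.186·0.18 = 0.029369 + 0.101557 + 0.112568 + 0.030665 = 0.274159
The overheating coolant loop-present share is 0.101557 + 0.030665 = 0.132222.
Hence the posterior is 0.132222/0.274159 ≈ 0.4823.

With the extra evidence:
P(warning light | ¬low oil pressure) = 0.044·0.82 + 0.693124·0.18 = 0.036080 + 0.124762 = 0.160842
Of this, 0.124762 comes from 0.693124·0.18 (the overheating coolant loop=true cases).
P(overheating coolant loop | warning light, ¬low oil pressure) = 0.124762 / 0.160842 ≈ 0.7757

P(overheating coolant loop | warning light) ≈ 0.4823; P(overheating coolant loop | warning light, ¬low oil pressure) ≈ 0.7757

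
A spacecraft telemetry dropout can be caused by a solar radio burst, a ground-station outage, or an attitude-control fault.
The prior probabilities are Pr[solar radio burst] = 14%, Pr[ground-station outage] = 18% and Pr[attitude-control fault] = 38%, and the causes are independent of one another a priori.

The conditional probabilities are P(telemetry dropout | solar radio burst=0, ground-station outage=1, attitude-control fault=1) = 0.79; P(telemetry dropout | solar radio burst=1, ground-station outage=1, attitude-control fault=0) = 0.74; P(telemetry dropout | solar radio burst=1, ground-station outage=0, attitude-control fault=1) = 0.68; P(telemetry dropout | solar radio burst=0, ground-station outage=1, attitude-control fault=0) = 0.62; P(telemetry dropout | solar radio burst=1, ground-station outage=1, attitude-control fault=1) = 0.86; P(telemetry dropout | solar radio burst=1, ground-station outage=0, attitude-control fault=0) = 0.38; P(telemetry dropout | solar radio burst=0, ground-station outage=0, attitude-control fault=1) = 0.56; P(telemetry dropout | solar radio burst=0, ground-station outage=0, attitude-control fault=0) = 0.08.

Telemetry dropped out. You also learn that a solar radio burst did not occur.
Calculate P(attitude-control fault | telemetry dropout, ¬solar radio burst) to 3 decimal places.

P(attitude-control fault | telemetry dropout, ¬solar radio burst) ≈ 0.675

By total probability over the 4 (ground-station outage, attitude-control fault) configurations:
  P(telemetry dropout | ¬solar radio burst) = 0.08·0.82·0.62 + 0.56·0.82·0.38 + 0.62·0.18·0.62 + 0.79·0.18·0.38
        = 0.040672 + 0.174496 + 0.069192 + 0.054036 = 0.338396
Keeping only the attitude-control fault-present terms gives 0.228532, so
  P(attitude-control fault | telemetry dropout, ¬solar radio burst) = 0.228532 / 0.338396 ≈ 0.675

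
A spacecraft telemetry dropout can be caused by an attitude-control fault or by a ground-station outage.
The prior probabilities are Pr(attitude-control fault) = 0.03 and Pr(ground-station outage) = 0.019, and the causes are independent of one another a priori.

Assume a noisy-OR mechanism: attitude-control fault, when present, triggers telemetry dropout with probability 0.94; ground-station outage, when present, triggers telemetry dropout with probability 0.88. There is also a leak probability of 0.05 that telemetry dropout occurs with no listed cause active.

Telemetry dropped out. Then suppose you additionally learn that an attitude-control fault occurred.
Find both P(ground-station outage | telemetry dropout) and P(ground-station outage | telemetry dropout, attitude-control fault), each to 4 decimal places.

P(ground-station outage | telemetry dropout) ≈ 0.1832; P(ground-station outage | telemetry dropout, attitude-control fault) ≈ 0.0200

Under noisy-OR, P(telemetry dropout | causes) = 1 − (1−0.05)·∏(1−qᵢ) over the active causes.
By total probability over the 4 (attitude-control fault, ground-station outage) configurations:
  P(telemetry dropout) = 0.05×0.97×0.981 + 0.886×0.97×0.019 + 0.943×0.03×0.981 + 0.99316×0.03×0.019
        = 0.047579 + 0.016329 + 0.027752 + 0.000566 = 0.092226
Keeping only the ground-station outage-present terms gives 0.016895, so
  P(ground-station outage | telemetry dropout) = 0.016895 / 0.092226 ≈ 0.1832

Now condition on the additional information:
P(telemetry dropout | attitude-control fault) = 0.943×0.981 + 0.99316×0.019 = 0.925083 + 0.018870 = 0.943953
Of this, 0.018870 comes from 0.99316×0.019 (the ground-station outage=true cases).
Hence the posterior is 0.018870/0.943953 ≈ 0.0200.
This is intercausal reasoning (explaining away): once attitude-control fault accounts for the telemetry dropout, ground-station outage becomes less likely.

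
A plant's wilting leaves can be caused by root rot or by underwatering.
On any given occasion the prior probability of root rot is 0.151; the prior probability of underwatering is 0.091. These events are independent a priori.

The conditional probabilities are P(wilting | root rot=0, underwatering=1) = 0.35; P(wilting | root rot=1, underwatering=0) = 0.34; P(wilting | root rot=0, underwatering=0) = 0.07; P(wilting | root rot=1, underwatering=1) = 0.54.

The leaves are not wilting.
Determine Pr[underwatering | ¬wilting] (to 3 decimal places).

P(¬wilting) = 0.93*0.849*0.909 + 0.65*0.849*0.091 + 0.66*0.151*0.909 + 0.46*0.151*0.091 = 0.717719 + 0.050218 + 0.090591 + 0.006321 = 0.864849
Of this, 0.056539 comes from 0.050218 + 0.006321 (the underwatering=true cases).
P(underwatering | ¬wilting) = 0.056539 / 0.864849 ≈ 0.065

Pr[underwatering | ¬wilting] ≈ 0.065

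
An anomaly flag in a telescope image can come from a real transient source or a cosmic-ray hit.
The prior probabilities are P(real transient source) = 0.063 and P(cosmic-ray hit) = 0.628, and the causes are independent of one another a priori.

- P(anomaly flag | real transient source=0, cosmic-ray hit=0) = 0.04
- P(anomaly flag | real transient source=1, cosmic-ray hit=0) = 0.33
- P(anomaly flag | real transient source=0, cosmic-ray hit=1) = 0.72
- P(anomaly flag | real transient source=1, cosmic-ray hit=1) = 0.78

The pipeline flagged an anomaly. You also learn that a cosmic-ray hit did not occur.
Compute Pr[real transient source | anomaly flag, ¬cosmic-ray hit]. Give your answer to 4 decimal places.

Pr[real transient source | anomaly flag, ¬cosmic-ray hit] ≈ 0.3568

Weight on real transient source=true, given the evidence: 0.33×0.063 = 0.020790
The normalizing constant is 0.04×0.937 + 0.33×0.063 = 0.058270
P(real transient source | anomaly flag, ¬cosmic-ray hit) = 0.020790/0.058270 ≈ 0.3568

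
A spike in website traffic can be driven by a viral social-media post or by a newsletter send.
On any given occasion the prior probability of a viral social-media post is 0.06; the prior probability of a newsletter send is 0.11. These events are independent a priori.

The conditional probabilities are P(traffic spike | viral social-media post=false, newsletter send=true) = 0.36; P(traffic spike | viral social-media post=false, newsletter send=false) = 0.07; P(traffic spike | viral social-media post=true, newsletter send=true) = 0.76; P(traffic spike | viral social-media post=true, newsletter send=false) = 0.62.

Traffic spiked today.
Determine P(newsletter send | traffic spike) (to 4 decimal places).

Numerator (weight on configurations with newsletter send): 0.037224 + 0.005016 = 0.042240
Normalizer over all consistent configurations: 0.07·0.94·0.89 + 0.36·0.94·0.11 + 0.62·0.06·0.89 + 0.76·0.06·0.11 = 0.133910
Posterior = 0.042240 / 0.133910 ≈ 0.3154

P(newsletter send | traffic spike) ≈ 0.3154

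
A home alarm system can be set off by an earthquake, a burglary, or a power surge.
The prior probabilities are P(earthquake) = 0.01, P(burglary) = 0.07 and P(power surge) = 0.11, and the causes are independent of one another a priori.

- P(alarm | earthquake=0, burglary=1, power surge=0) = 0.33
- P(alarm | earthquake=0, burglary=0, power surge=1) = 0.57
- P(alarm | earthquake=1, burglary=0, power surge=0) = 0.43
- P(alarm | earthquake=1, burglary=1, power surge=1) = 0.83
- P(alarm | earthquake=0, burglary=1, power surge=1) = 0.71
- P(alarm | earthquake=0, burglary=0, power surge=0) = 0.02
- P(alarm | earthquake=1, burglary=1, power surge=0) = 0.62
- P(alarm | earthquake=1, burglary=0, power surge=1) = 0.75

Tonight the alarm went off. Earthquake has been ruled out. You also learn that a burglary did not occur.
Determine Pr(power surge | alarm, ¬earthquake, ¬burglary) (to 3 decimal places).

P(alarm | ¬earthquake, ¬burglary) = 0.02×0.89 + 0.57×0.11 = 0.017800 + 0.062700 = 0.080500
Of this, 0.062700 comes from 0.57×0.11 (the power surge=true cases).
Hence the posterior is 0.062700/0.080500 ≈ 0.779.

Pr(power surge | alarm, ¬earthquake, ¬burglary) ≈ 0.779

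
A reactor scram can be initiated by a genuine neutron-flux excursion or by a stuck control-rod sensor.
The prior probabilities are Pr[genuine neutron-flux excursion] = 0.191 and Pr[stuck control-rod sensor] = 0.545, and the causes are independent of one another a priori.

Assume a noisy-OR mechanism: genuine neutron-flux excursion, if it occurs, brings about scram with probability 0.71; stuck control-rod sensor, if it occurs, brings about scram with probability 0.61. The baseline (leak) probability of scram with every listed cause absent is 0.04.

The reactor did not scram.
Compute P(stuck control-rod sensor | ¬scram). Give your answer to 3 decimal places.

P(stuck control-rod sensor | ¬scram) ≈ 0.318

Under noisy-OR, P(scram | causes) = 1 − (1−0.04)·∏(1−qᵢ) over the active causes.
By total probability over the 4 (genuine neutron-flux excursion, stuck control-rod sensor) configurations:
  P(¬scram) = 0.96·0.809·0.455 + 0.3744·0.809·0.545 + 0.2784·0.191·0.455 + 0.108576·0.191·0.545
        = 0.353371 + 0.165075 + 0.024194 + 0.011302 = 0.553942
Keeping only the stuck control-rod sensor-present terms gives 0.176377, so
  P(stuck control-rod sensor | ¬scram) = 0.176377 / 0.553942 ≈ 0.318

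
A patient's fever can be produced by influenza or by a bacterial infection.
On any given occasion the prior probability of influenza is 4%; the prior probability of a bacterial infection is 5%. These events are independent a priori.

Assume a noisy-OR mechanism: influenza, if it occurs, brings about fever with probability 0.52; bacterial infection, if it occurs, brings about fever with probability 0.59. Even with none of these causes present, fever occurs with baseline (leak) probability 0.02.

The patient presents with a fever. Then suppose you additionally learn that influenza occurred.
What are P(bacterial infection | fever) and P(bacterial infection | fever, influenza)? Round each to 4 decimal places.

P(bacterial infection | fever) ≈ 0.4415; P(bacterial infection | fever, influenza) ≈ 0.0743

Under noisy-OR, P(fever | causes) = 1 − (1−0.02)·∏(1−qᵢ) over the active causes.
By total probability over the 4 (influenza, bacterial infection) configurations:
  P(fever) = 0.02×0.96×0.95 + 0.5982×0.96×0.05 + 0.5296×0.04×0.95 + 0.807136×0.04×0.05
        = 0.018240 + 0.028714 + 0.020125 + 0.001614 = 0.068693
Configurations with bacterial infection contribute 0.030328, so
  P(bacterial infection | fever) = 0.030328 / 0.068693 ≈ 0.4415

Now also conditioning on influenza=true:
P(fever | influenza) = 0.5296*0.95 + 0.807136*0.05 = 0.503120 + 0.040357 = 0.543477
Restricting to configurations with bacterial infection present: 0.807136*0.05 = 0.040357.
Hence the posterior is 0.040357/0.543477 ≈ 0.0743.
Conditioning on influenza lowers the posterior on bacterial infection: the classic explaining-away effect in a common-effect structure.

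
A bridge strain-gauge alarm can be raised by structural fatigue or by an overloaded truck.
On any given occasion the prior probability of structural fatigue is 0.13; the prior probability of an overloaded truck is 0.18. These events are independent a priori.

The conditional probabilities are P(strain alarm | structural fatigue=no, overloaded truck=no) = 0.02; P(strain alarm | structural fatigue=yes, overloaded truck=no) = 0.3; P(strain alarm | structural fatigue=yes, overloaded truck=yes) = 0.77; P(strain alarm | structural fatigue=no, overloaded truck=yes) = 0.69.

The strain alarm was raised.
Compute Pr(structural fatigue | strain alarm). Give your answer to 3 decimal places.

Sum P(strain alarm|·) weighted by the priors over the 4 (structural fatigue, overloaded truck) configurations:
  P(strain alarm) = 0.02×0.87×0.82 + 0.69×0.87×0.18 + 0.3×0.13×0.82 + 0.77×0.13×0.18
        = 0.014268 + 0.108054 + 0.031980 + 0.018018 = 0.172320
Configurations with structural fatigue contribute 0.049998, so
  P(structural fatigue | strain alarm) = 0.049998 / 0.172320 ≈ 0.290

Pr(structural fatigue | strain alarm) ≈ 0.290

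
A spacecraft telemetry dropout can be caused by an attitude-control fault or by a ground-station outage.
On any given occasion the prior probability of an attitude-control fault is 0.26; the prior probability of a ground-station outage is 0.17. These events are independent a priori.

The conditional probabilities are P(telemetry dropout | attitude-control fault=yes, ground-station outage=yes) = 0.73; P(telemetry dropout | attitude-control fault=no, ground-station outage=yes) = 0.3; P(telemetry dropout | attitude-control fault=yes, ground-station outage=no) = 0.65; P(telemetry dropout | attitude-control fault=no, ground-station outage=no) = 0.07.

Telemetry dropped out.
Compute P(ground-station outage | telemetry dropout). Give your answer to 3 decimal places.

By total probability over the 4 (attitude-control fault, ground-station outage) configurations:
  P(telemetry dropout) = 0.07·0.74·0.83 + 0.3·0.74·0.17 + 0.65·0.26·0.83 + 0.73·0.26·0.17
        = 0.042994 + 0.037740 + 0.140270 + 0.032266 = 0.253270
The terms with ground-station outage present sum to 0.070006, so
  P(ground-station outage | telemetry dropout) = 0.070006 / 0.253270 ≈ 0.276

P(ground-station outage | telemetry dropout) ≈ 0.276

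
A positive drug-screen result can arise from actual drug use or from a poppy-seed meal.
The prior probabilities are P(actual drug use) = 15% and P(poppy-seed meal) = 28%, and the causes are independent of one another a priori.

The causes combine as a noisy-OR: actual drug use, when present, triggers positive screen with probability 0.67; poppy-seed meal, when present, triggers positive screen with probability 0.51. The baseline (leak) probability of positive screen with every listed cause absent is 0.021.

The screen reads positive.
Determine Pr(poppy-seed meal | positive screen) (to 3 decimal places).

Under noisy-OR, P(positive screen | causes) = 1 − (1−0.021)·∏(1−qᵢ) over the active causes.
Sum P(positive screen|·) weighted by the priors over the 4 (actual drug use, poppy-seed meal) configurations:
  P(positive screen) = 0.021*0.85*0.72 + 0.52029*0.85*0.28 + 0.67693*0.15*0.72 + 0.841696*0.15*0.28
        = 0.012852 + 0.123829 + 0.073108 + 0.035351 = 0.245140
Keeping only the poppy-seed meal-present terms gives 0.159180, so
  P(poppy-seed meal | positive screen) = 0.159180 / 0.245140 ≈ 0.649

Pr(poppy-seed meal | positive screen) ≈ 0.649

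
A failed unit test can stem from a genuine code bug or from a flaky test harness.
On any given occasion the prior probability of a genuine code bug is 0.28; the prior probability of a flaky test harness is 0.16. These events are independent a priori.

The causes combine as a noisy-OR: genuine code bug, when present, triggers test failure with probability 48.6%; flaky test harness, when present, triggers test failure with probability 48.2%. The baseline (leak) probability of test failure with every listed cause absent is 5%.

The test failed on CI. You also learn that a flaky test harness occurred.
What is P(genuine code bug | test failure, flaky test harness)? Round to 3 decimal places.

P(genuine code bug | test failure, flaky test harness) ≈ 0.364

Under noisy-OR, P(test failure | causes) = 1 − (1−0.05)·∏(1−qᵢ) over the active causes.
Enumerate both values of genuine code bug and weight by the priors:
  P(test failure | flaky test harness) = 0.5079×0.72 + 0.747061×0.28
        = 0.365688 + 0.209177 = 0.574865
The terms with genuine code bug present sum to 0.209177, so
  P(genuine code bug | test failure, flaky test harness) = 0.209177 / 0.574865 ≈ 0.364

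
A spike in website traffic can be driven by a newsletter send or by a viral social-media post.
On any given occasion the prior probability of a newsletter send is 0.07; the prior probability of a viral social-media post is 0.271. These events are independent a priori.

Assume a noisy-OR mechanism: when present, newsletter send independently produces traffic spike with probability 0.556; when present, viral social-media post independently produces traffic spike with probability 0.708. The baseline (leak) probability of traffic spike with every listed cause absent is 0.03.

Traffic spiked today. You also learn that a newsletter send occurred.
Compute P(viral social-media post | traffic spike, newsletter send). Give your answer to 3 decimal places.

P(viral social-media post | traffic spike, newsletter send) ≈ 0.363

Under noisy-OR, P(traffic spike | causes) = 1 − (1−0.03)·∏(1−qᵢ) over the active causes.
P(traffic spike | newsletter send) = 0.56932·0.729 + 0.874241·0.271 = 0.415034 + 0.236919 = 0.651953
The viral social-media post-present share is 0.874241·0.271 = 0.236919.
Hence the posterior is 0.236919/0.651953 ≈ 0.363.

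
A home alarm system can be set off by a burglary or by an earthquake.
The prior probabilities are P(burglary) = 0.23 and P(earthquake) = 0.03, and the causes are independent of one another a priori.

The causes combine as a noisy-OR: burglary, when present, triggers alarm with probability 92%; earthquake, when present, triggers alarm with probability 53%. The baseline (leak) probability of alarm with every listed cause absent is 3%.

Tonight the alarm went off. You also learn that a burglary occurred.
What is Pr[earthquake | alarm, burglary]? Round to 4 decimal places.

Pr[earthquake | alarm, burglary] ≈ 0.0313

Under noisy-OR, P(alarm | causes) = 1 − (1−0.03)·∏(1−qᵢ) over the active causes.
P(alarm | burglary) = 0.9224*0.97 + 0.963528*0.03 = 0.894728 + 0.028906 = 0.923634
The earthquake-present share is 0.963528*0.03 = 0.028906.
P(earthquake | alarm, burglary) = 0.028906 / 0.923634 ≈ 0.0313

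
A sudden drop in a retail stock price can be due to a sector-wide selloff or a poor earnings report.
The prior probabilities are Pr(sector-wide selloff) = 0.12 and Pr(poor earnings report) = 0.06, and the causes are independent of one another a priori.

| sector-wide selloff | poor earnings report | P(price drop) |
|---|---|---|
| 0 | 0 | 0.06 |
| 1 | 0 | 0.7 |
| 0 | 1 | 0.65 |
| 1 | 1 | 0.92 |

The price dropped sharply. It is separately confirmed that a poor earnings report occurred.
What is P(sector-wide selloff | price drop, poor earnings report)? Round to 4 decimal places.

Sum P(price drop|·) weighted by the priors over both values of sector-wide selloff:
  P(price drop | poor earnings report) = 0.65·0.88 + 0.92·0.12
        = 0.572000 + 0.110400 = 0.682400
Keeping only the sector-wide selloff-present terms gives 0.110400, so
  P(sector-wide selloff | price drop, poor earnings report) = 0.110400 / 0.682400 ≈ 0.1618

P(sector-wide selloff | price drop, poor earnings report) ≈ 0.1618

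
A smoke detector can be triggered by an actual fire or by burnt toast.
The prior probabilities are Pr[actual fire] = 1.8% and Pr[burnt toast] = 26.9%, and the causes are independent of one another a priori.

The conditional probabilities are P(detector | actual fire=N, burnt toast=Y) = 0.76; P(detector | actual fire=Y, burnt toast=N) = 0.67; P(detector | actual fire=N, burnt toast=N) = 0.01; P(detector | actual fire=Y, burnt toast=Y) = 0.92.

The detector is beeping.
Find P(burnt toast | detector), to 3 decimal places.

P(burnt toast | detector) ≈ 0.928

Enumerate the 4 (actual fire, burnt toast) configurations and weight by the priors:
  P(detector) = 0.01*0.982*0.731 + 0.76*0.982*0.269 + 0.67*0.018*0.731 + 0.92*0.018*0.269
        = 0.007178 + 0.200760 + 0.008816 + 0.004455 = 0.221209
The terms with burnt toast present sum to 0.205215, so
  P(burnt toast | detector) = 0.205215 / 0.221209 ≈ 0.928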